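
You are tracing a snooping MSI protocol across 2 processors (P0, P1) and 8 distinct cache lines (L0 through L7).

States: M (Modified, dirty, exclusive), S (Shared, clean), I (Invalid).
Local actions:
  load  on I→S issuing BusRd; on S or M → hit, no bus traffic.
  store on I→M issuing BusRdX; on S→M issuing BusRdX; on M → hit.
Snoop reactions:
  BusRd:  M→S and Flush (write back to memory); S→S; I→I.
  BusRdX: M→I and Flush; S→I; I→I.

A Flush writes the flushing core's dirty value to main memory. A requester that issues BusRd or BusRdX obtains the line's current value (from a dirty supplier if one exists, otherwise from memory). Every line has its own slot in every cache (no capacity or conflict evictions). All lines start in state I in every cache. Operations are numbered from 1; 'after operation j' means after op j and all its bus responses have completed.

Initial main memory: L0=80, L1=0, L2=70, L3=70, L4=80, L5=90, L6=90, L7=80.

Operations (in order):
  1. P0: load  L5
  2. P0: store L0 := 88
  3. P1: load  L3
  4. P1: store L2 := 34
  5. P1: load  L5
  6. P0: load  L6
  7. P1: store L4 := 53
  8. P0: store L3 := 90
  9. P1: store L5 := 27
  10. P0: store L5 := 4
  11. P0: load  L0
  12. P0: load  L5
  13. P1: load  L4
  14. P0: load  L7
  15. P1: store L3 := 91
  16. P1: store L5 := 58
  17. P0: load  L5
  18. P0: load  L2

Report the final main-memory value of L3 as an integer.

[1] P0: load  L5 | P0:S(90), P1:I | bus: BusRd
[2] P0: store L0 := 88 | P0:M(88), P1:I | bus: BusRdX
[3] P1: load  L3 | P0:I, P1:S(70) | bus: BusRd
[4] P1: store L2 := 34 | P0:I, P1:M(34) | bus: BusRdX
[5] P1: load  L5 | P0:S(90), P1:S(90) | bus: BusRd
[6] P0: load  L6 | P0:S(90), P1:I | bus: BusRd
[7] P1: store L4 := 53 | P0:I, P1:M(53) | bus: BusRdX
[8] P0: store L3 := 90 | P0:M(90), P1:I | bus: BusRdX
[9] P1: store L5 := 27 | P0:I, P1:M(27) | bus: BusRdX
[10] P0: store L5 := 4 | P0:M(4), P1:I | bus: BusRdX,Flush
[11] P0: load  L0 | P0:M(88), P1:I | bus: none
[12] P0: load  L5 | P0:M(4), P1:I | bus: none
[13] P1: load  L4 | P0:I, P1:M(53) | bus: none
[14] P0: load  L7 | P0:S(80), P1:I | bus: BusRd
[15] P1: store L3 := 91 | P0:I, P1:M(91) | bus: BusRdX,Flush
[16] P1: store L5 := 58 | P0:I, P1:M(58) | bus: BusRdX,Flush
[17] P0: load  L5 | P0:S(58), P1:S(58) | bus: BusRd,Flush
[18] P0: load  L2 | P0:S(34), P1:S(34) | bus: BusRd,Flush

memory[L3] = 90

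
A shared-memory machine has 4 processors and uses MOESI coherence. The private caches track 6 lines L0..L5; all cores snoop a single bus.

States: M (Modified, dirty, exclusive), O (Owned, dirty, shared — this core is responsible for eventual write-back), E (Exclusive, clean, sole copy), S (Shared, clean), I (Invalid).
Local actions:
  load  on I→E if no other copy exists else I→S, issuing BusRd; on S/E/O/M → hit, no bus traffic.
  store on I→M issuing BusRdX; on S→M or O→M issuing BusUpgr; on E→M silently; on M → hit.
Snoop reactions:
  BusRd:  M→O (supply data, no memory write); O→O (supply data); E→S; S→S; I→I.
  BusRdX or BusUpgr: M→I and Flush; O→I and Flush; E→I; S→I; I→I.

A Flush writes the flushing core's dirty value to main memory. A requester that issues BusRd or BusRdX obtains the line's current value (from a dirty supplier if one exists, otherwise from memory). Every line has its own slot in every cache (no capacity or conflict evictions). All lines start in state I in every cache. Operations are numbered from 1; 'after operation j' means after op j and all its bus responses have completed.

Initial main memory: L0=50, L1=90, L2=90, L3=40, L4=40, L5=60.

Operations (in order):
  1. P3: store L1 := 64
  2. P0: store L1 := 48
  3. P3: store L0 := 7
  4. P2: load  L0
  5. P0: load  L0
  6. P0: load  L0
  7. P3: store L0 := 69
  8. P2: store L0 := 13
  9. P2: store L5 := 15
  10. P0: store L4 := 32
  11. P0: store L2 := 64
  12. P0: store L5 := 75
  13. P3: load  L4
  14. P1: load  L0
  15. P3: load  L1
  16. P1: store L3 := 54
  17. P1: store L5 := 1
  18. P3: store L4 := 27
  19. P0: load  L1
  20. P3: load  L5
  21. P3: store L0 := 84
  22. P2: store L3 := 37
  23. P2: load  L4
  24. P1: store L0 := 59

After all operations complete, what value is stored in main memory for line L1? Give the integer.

step 1: P3: store L1 := 64  ⟶  IIIM  (L1)  txn=BusRdX  M[L1]=90
step 2: P0: store L1 := 48  ⟶  MIII  (L1)  txn=BusRdX+Flush  M[L1]=64
step 3: P3: store L0 := 7  ⟶  IIIM  (L0)  txn=BusRdX  M[L0]=50
step 4: P2: load  L0  ⟶  IISO  (L0)  txn=BusRd  M[L0]=50
step 5: P0: load  L0  ⟶  SISO  (L0)  txn=BusRd  M[L0]=50
step 6: P0: load  L0  ⟶  SISO  (L0)  txn=∅  M[L0]=50
step 7: P3: store L0 := 69  ⟶  IIIM  (L0)  txn=BusUpgr  M[L0]=50
step 8: P2: store L0 := 13  ⟶  IIMI  (L0)  txn=BusRdX+Flush  M[L0]=69
step 9: P2: store L5 := 15  ⟶  IIMI  (L5)  txn=BusRdX  M[L5]=60
step 10: P0: store L4 := 32  ⟶  MIII  (L4)  txn=BusRdX  M[L4]=40
step 11: P0: store L2 := 64  ⟶  MIII  (L2)  txn=BusRdX  M[L2]=90
step 12: P0: store L5 := 75  ⟶  MIII  (L5)  txn=BusRdX+Flush  M[L5]=15
step 13: P3: load  L4  ⟶  OIIS  (L4)  txn=BusRd  M[L4]=40
step 14: P1: load  L0  ⟶  ISOI  (L0)  txn=BusRd  M[L0]=69
step 15: P3: load  L1  ⟶  OIIS  (L1)  txn=BusRd  M[L1]=64
step 16: P1: store L3 := 54  ⟶  IMII  (L3)  txn=BusRdX  M[L3]=40
step 17: P1: store L5 := 1  ⟶  IMII  (L5)  txn=BusRdX+Flush  M[L5]=75
step 18: P3: store L4 := 27  ⟶  IIIM  (L4)  txn=BusUpgr+Flush  M[L4]=32
step 19: P0: load  L1  ⟶  OIIS  (L1)  txn=∅  M[L1]=64
step 20: P3: load  L5  ⟶  IOIS  (L5)  txn=BusRd  M[L5]=75
step 21: P3: store L0 := 84  ⟶  IIIM  (L0)  txn=BusRdX+Flush  M[L0]=13
step 22: P2: store L3 := 37  ⟶  IIMI  (L3)  txn=BusRdX+Flush  M[L3]=54
step 23: P2: load  L4  ⟶  IISO  (L4)  txn=BusRd  M[L4]=32
step 24: P1: store L0 := 59  ⟶  IMII  (L0)  txn=BusRdX+Flush  M[L0]=84

memory[L1] = 64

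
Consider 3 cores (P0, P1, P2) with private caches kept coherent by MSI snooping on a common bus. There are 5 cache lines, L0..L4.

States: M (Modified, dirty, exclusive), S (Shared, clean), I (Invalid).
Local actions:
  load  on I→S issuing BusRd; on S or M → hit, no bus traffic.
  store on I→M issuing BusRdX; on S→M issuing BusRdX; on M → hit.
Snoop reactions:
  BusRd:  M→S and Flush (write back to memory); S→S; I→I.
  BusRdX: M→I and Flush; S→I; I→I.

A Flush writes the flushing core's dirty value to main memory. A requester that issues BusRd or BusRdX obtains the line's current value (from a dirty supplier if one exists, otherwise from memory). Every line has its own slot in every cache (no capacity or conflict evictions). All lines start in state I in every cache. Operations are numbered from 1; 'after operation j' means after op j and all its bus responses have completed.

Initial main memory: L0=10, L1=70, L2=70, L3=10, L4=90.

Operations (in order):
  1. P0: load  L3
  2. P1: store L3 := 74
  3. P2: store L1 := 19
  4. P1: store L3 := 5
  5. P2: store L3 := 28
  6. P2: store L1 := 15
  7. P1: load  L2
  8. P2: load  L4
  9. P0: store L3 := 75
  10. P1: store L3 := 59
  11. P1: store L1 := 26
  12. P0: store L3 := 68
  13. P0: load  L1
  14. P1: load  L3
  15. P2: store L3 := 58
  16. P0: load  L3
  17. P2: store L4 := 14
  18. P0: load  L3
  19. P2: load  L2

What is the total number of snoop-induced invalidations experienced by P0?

1. P0: load  L3  bus=[BusRd]  L3: P0=S P1=I P2=I  mem[L3]=10
2. P1: store L3 := 74  bus=[BusRdX]  L3: P0=I P1=M P2=I  mem[L3]=10
3. P2: store L1 := 19  bus=[BusRdX]  L1: P0=I P1=I P2=M  mem[L1]=70
4. P1: store L3 := 5  bus=[-]  L3: P0=I P1=M P2=I  mem[L3]=10
5. P2: store L3 := 28  bus=[BusRdX,Flush]  L3: P0=I P1=I P2=M  mem[L3]=5
6. P2: store L1 := 15  bus=[-]  L1: P0=I P1=I P2=M  mem[L1]=70
7. P1: load  L2  bus=[BusRd]  L2: P0=I P1=S P2=I  mem[L2]=70
8. P2: load  L4  bus=[BusRd]  L4: P0=I P1=I P2=S  mem[L4]=90
9. P0: store L3 := 75  bus=[BusRdX,Flush]  L3: P0=M P1=I P2=I  mem[L3]=28
10. P1: store L3 := 59  bus=[BusRdX,Flush]  L3: P0=I P1=M P2=I  mem[L3]=75
11. P1: store L1 := 26  bus=[BusRdX,Flush]  L1: P0=I P1=M P2=I  mem[L1]=15
12. P0: store L3 := 68  bus=[BusRdX,Flush]  L3: P0=M P1=I P2=I  mem[L3]=59
13. P0: load  L1  bus=[BusRd,Flush]  L1: P0=S P1=S P2=I  mem[L1]=26
14. P1: load  L3  bus=[BusRd,Flush]  L3: P0=S P1=S P2=I  mem[L3]=68
15. P2: store L3 := 58  bus=[BusRdX]  L3: P0=I P1=I P2=M  mem[L3]=68
16. P0: load  L3  bus=[BusRd,Flush]  L3: P0=S P1=I P2=S  mem[L3]=58
17. P2: store L4 := 14  bus=[BusRdX]  L4: P0=I P1=I P2=M  mem[L4]=90
18. P0: load  L3  bus=[-]  L3: P0=S P1=I P2=S  mem[L3]=58
19. P2: load  L2  bus=[BusRd]  L2: P0=I P1=S P2=S  mem[L2]=70

invalidations = 3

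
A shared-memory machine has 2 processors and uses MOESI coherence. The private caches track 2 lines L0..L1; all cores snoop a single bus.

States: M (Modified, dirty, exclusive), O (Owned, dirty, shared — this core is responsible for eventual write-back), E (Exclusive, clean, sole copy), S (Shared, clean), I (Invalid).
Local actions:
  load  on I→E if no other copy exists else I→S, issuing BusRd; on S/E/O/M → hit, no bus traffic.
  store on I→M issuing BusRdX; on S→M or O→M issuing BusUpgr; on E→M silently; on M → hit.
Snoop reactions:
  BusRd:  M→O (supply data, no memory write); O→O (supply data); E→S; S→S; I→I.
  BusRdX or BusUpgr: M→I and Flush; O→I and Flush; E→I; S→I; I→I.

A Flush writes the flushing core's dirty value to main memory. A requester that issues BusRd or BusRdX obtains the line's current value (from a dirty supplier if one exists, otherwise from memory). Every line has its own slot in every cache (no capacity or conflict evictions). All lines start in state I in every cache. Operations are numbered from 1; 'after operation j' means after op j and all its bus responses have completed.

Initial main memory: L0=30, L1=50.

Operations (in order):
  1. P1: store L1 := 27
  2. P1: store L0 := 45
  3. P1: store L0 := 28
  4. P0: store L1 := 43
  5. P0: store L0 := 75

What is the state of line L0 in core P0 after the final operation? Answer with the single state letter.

state = M

1. P1: store L1 := 27  bus=[BusRdX]  L1: P0=I P1=M  mem[L1]=50
2. P1: store L0 := 45  bus=[BusRdX]  L0: P0=I P1=M  mem[L0]=30
3. P1: store L0 := 28  bus=[-]  L0: P0=I P1=M  mem[L0]=30
4. P0: store L1 := 43  bus=[BusRdX,Flush]  L1: P0=M P1=I  mem[L1]=27
5. P0: store L0 := 75  bus=[BusRdX,Flush]  L0: P0=M P1=I  mem[L0]=28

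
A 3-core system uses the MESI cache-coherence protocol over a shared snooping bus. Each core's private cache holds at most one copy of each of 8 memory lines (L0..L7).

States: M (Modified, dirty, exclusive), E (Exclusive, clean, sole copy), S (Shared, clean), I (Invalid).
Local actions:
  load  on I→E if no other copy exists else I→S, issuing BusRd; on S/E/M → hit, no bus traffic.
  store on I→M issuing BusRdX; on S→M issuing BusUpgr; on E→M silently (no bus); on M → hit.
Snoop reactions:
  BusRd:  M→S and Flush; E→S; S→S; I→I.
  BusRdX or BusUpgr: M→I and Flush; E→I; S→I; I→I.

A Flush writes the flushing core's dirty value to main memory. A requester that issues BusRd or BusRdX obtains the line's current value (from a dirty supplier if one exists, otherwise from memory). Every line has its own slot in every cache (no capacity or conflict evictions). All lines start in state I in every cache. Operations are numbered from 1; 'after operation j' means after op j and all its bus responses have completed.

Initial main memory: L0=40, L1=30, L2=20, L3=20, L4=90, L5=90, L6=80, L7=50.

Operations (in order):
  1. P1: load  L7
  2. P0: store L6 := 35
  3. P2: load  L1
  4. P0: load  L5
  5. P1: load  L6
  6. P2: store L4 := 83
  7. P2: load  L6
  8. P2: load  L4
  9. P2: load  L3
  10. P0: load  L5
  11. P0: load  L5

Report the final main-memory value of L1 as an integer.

step 1: P1: load  L7  ⟶  IEI  (L7)  txn=BusRd  M[L7]=50
step 2: P0: store L6 := 35  ⟶  MII  (L6)  txn=BusRdX  M[L6]=80
step 3: P2: load  L1  ⟶  IIE  (L1)  txn=BusRd  M[L1]=30
step 4: P0: load  L5  ⟶  EII  (L5)  txn=BusRd  M[L5]=90
step 5: P1: load  L6  ⟶  SSI  (L6)  txn=BusRd+Flush  M[L6]=35
step 6: P2: store L4 := 83  ⟶  IIM  (L4)  txn=BusRdX  M[L4]=90
step 7: P2: load  L6  ⟶  SSS  (L6)  txn=BusRd  M[L6]=35
step 8: P2: load  L4  ⟶  IIM  (L4)  txn=∅  M[L4]=90
step 9: P2: load  L3  ⟶  IIE  (L3)  txn=BusRd  M[L3]=20
step 10: P0: load  L5  ⟶  EII  (L5)  txn=∅  M[L5]=90
step 11: P0: load  L5  ⟶  EII  (L5)  txn=∅  M[L5]=90

memory[L1] = 30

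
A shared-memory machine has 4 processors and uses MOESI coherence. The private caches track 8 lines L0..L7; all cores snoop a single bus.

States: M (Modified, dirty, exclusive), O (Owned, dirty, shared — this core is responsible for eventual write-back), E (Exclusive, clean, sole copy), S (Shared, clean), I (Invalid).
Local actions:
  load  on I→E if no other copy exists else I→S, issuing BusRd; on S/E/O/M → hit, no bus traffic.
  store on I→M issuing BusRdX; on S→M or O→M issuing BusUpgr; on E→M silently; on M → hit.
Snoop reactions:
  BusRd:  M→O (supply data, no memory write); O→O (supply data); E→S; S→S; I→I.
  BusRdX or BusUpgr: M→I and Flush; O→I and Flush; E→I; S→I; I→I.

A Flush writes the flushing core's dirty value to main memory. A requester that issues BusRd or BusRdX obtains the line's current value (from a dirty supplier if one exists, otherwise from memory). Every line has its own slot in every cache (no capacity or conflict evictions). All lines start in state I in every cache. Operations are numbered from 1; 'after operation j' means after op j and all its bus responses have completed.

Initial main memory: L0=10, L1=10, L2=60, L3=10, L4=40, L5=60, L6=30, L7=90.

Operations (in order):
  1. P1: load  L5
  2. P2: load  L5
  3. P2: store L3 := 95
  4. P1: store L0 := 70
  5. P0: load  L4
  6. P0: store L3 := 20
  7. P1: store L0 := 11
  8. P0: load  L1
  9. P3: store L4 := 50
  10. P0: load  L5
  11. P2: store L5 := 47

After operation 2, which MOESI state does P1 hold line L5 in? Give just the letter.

1. P1: load  L5  bus=[BusRd]  L5: P0=I P1=E P2=I P3=I  mem[L5]=60
2. P2: load  L5  bus=[BusRd]  L5: P0=I P1=S P2=S P3=I  mem[L5]=60
3. P2: store L3 := 95  bus=[BusRdX]  L3: P0=I P1=I P2=M P3=I  mem[L3]=10
4. P1: store L0 := 70  bus=[BusRdX]  L0: P0=I P1=M P2=I P3=I  mem[L0]=10
5. P0: load  L4  bus=[BusRd]  L4: P0=E P1=I P2=I P3=I  mem[L4]=40
6. P0: store L3 := 20  bus=[BusRdX,Flush]  L3: P0=M P1=I P2=I P3=I  mem[L3]=95
7. P1: store L0 := 11  bus=[-]  L0: P0=I P1=M P2=I P3=I  mem[L0]=10
8. P0: load  L1  bus=[BusRd]  L1: P0=E P1=I P2=I P3=I  mem[L1]=10
9. P3: store L4 := 50  bus=[BusRdX]  L4: P0=I P1=I P2=I P3=M  mem[L4]=40
10. P0: load  L5  bus=[BusRd]  L5: P0=S P1=S P2=S P3=I  mem[L5]=60
11. P2: store L5 := 47  bus=[BusUpgr]  L5: P0=I P1=I P2=M P3=I  mem[L5]=60

state = S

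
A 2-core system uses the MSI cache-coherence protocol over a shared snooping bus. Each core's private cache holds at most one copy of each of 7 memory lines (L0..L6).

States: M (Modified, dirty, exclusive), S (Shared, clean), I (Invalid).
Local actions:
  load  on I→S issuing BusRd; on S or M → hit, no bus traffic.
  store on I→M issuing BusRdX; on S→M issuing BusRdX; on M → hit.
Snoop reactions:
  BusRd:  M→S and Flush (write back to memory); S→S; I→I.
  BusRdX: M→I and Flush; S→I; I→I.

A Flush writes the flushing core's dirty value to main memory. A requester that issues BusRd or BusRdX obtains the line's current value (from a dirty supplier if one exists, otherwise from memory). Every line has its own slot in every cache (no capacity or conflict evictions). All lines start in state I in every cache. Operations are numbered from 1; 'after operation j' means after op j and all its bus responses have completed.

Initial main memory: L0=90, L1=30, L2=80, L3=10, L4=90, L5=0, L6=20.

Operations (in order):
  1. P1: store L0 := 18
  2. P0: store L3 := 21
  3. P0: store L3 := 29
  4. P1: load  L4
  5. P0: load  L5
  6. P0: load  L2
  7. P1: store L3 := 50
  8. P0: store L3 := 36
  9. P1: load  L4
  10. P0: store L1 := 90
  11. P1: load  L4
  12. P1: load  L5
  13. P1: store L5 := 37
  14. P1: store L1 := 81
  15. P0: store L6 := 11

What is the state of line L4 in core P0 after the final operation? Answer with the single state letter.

state = I

1. P1: store L0 := 18  bus=[BusRdX]  L0: P0=I P1=M  mem[L0]=90
2. P0: store L3 := 21  bus=[BusRdX]  L3: P0=M P1=I  mem[L3]=10
3. P0: store L3 := 29  bus=[-]  L3: P0=M P1=I  mem[L3]=10
4. P1: load  L4  bus=[BusRd]  L4: P0=I P1=S  mem[L4]=90
5. P0: load  L5  bus=[BusRd]  L5: P0=S P1=I  mem[L5]=0
6. P0: load  L2  bus=[BusRd]  L2: P0=S P1=I  mem[L2]=80
7. P1: store L3 := 50  bus=[BusRdX,Flush]  L3: P0=I P1=M  mem[L3]=29
8. P0: store L3 := 36  bus=[BusRdX,Flush]  L3: P0=M P1=I  mem[L3]=50
9. P1: load  L4  bus=[-]  L4: P0=I P1=S  mem[L4]=90
10. P0: store L1 := 90  bus=[BusRdX]  L1: P0=M P1=I  mem[L1]=30
11. P1: load  L4  bus=[-]  L4: P0=I P1=S  mem[L4]=90
12. P1: load  L5  bus=[BusRd]  L5: P0=S P1=S  mem[L5]=0
13. P1: store L5 := 37  bus=[BusRdX]  L5: P0=I P1=M  mem[L5]=0
14. P1: store L1 := 81  bus=[BusRdX,Flush]  L1: P0=I P1=M  mem[L1]=90
15. P0: store L6 := 11  bus=[BusRdX]  L6: P0=M P1=I  mem[L6]=20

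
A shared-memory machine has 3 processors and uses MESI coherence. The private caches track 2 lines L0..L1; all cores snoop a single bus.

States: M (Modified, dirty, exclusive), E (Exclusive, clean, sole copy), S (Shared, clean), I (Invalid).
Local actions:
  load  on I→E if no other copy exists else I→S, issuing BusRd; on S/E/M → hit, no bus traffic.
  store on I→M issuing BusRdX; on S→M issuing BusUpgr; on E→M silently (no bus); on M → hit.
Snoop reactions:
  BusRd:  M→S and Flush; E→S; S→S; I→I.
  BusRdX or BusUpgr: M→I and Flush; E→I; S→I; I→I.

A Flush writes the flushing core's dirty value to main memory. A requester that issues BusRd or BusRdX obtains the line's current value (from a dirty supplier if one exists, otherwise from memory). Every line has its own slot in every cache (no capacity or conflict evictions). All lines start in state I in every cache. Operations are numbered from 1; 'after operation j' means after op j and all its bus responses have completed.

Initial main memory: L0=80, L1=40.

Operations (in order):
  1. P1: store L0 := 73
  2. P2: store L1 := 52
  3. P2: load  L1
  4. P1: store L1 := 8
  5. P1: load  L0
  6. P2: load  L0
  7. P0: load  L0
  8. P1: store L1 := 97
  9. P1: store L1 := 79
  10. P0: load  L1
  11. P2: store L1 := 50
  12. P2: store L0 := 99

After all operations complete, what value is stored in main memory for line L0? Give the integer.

[1] P1: store L0 := 73 | P0:I, P1:M(73), P2:I | bus: BusRdX
[2] P2: store L1 := 52 | P0:I, P1:I, P2:M(52) | bus: BusRdX
[3] P2: load  L1 | P0:I, P1:I, P2:M(52) | bus: none
[4] P1: store L1 := 8 | P0:I, P1:M(8), P2:I | bus: BusRdX,Flush
[5] P1: load  L0 | P0:I, P1:M(73), P2:I | bus: none
[6] P2: load  L0 | P0:I, P1:S(73), P2:S(73) | bus: BusRd,Flush
[7] P0: load  L0 | P0:S(73), P1:S(73), P2:S(73) | bus: BusRd
[8] P1: store L1 := 97 | P0:I, P1:M(97), P2:I | bus: none
[9] P1: store L1 := 79 | P0:I, P1:M(79), P2:I | bus: none
[10] P0: load  L1 | P0:S(79), P1:S(79), P2:I | bus: BusRd,Flush
[11] P2: store L1 := 50 | P0:I, P1:I, P2:M(50) | bus: BusRdX
[12] P2: store L0 := 99 | P0:I, P1:I, P2:M(99) | bus: BusUpgr

memory[L0] = 73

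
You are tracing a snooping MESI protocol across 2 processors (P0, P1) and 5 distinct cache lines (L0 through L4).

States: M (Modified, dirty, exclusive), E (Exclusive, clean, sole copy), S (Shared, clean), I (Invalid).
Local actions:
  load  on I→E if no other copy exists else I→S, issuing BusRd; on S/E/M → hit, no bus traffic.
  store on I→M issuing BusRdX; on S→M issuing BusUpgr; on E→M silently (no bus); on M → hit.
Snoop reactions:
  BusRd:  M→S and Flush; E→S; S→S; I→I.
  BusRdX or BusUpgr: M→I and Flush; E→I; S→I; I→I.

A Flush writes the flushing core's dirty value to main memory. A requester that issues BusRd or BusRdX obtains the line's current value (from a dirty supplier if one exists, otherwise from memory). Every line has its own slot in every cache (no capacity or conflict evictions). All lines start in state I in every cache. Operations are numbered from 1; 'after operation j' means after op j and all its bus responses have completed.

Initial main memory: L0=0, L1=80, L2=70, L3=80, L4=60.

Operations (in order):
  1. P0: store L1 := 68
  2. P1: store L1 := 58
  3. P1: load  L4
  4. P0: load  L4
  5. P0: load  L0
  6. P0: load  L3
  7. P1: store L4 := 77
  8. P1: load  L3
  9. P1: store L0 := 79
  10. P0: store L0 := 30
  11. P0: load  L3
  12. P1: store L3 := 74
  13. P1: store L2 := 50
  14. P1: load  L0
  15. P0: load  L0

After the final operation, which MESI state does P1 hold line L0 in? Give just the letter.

state = S

  op1 P0: store L1 := 68 → M/I on L1; bus BusRdX; mem=80
  op2 P1: store L1 := 58 → I/M on L1; bus BusRdX Flush; mem=68
  op3 P1: load  L4 → I/E on L4; bus BusRd; mem=60
  op4 P0: load  L4 → S/S on L4; bus BusRd; mem=60
  op5 P0: load  L0 → E/I on L0; bus BusRd; mem=0
  op6 P0: load  L3 → E/I on L3; bus BusRd; mem=80
  op7 P1: store L4 := 77 → I/M on L4; bus BusUpgr; mem=60
  op8 P1: load  L3 → S/S on L3; bus BusRd; mem=80
  op9 P1: store L0 := 79 → I/M on L0; bus BusRdX; mem=0
  op10 P0: store L0 := 30 → M/I on L0; bus BusRdX Flush; mem=79
  op11 P0: load  L3 → S/S on L3; bus (none); mem=80
  op12 P1: store L3 := 74 → I/M on L3; bus BusUpgr; mem=80
  op13 P1: store L2 := 50 → I/M on L2; bus BusRdX; mem=70
  op14 P1: load  L0 → S/S on L0; bus BusRd Flush; mem=30
  op15 P0: load  L0 → S/S on L0; bus (none); mem=30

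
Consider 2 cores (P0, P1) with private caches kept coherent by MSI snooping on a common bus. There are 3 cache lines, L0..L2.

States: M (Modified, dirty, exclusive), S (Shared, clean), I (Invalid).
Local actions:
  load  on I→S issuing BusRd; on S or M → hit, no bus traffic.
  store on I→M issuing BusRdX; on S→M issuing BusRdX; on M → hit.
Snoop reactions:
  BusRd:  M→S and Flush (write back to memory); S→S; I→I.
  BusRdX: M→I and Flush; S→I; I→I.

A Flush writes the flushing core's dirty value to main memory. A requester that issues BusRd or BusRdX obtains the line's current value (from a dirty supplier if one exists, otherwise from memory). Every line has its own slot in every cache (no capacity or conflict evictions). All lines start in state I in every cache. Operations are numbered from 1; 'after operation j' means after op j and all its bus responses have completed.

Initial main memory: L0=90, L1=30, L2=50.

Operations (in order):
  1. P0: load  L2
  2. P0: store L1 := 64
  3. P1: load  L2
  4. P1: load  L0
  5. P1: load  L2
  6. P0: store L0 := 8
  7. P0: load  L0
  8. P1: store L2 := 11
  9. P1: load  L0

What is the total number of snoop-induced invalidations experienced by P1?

  op1 P0: load  L2 → S/I on L2; bus BusRd; mem=50
  op2 P0: store L1 := 64 → M/I on L1; bus BusRdX; mem=30
  op3 P1: load  L2 → S/S on L2; bus BusRd; mem=50
  op4 P1: load  L0 → I/S on L0; bus BusRd; mem=90
  op5 P1: load  L2 → S/S on L2; bus (none); mem=50
  op6 P0: store L0 := 8 → M/I on L0; bus BusRdX; mem=90
  op7 P0: load  L0 → M/I on L0; bus (none); mem=90
  op8 P1: store L2 := 11 → I/M on L2; bus BusRdX; mem=50
  op9 P1: load  L0 → S/S on L0; bus BusRd Flush; mem=8

invalidations = 1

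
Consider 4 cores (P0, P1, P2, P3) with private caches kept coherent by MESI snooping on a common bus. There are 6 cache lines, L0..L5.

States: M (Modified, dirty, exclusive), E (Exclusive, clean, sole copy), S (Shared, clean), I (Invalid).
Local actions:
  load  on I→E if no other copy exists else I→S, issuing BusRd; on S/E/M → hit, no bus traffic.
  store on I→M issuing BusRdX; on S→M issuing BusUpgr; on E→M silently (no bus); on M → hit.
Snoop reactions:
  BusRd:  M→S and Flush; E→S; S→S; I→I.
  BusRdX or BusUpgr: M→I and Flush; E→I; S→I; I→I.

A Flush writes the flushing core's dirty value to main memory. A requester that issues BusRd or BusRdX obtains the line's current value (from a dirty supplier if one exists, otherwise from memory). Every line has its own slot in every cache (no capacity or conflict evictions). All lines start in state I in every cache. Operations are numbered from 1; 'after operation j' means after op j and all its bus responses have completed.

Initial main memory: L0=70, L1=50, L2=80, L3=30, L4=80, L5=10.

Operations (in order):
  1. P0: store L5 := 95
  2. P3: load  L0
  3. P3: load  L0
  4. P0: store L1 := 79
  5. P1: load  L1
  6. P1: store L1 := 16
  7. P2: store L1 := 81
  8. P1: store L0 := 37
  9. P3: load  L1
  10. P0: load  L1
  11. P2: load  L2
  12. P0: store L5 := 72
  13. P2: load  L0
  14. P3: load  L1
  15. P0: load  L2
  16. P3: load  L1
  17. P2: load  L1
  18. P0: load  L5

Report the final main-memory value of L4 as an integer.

memory[L4] = 80

step 1: P0: store L5 := 95  ⟶  MIII  (L5)  txn=BusRdX  M[L5]=10
step 2: P3: load  L0  ⟶  IIIE  (L0)  txn=BusRd  M[L0]=70
step 3: P3: load  L0  ⟶  IIIE  (L0)  txn=∅  M[L0]=70
step 4: P0: store L1 := 79  ⟶  MIII  (L1)  txn=BusRdX  M[L1]=50
step 5: P1: load  L1  ⟶  SSII  (L1)  txn=BusRd+Flush  M[L1]=79
step 6: P1: store L1 := 16  ⟶  IMII  (L1)  txn=BusUpgr  M[L1]=79
step 7: P2: store L1 := 81  ⟶  IIMI  (L1)  txn=BusRdX+Flush  M[L1]=16
step 8: P1: store L0 := 37  ⟶  IMII  (L0)  txn=BusRdX  M[L0]=70
step 9: P3: load  L1  ⟶  IISS  (L1)  txn=BusRd+Flush  M[L1]=81
step 10: P0: load  L1  ⟶  SISS  (L1)  txn=BusRd  M[L1]=81
step 11: P2: load  L2  ⟶  IIEI  (L2)  txn=BusRd  M[L2]=80
step 12: P0: store L5 := 72  ⟶  MIII  (L5)  txn=∅  M[L5]=10
step 13: P2: load  L0  ⟶  ISSI  (L0)  txn=BusRd+Flush  M[L0]=37
step 14: P3: load  L1  ⟶  SISS  (L1)  txn=∅  M[L1]=81
step 15: P0: load  L2  ⟶  SISI  (L2)  txn=BusRd  M[L2]=80
step 16: P3: load  L1  ⟶  SISS  (L1)  txn=∅  M[L1]=81
step 17: P2: load  L1  ⟶  SISS  (L1)  txn=∅  M[L1]=81
step 18: P0: load  L5  ⟶  MIII  (L5)  txn=∅  M[L5]=10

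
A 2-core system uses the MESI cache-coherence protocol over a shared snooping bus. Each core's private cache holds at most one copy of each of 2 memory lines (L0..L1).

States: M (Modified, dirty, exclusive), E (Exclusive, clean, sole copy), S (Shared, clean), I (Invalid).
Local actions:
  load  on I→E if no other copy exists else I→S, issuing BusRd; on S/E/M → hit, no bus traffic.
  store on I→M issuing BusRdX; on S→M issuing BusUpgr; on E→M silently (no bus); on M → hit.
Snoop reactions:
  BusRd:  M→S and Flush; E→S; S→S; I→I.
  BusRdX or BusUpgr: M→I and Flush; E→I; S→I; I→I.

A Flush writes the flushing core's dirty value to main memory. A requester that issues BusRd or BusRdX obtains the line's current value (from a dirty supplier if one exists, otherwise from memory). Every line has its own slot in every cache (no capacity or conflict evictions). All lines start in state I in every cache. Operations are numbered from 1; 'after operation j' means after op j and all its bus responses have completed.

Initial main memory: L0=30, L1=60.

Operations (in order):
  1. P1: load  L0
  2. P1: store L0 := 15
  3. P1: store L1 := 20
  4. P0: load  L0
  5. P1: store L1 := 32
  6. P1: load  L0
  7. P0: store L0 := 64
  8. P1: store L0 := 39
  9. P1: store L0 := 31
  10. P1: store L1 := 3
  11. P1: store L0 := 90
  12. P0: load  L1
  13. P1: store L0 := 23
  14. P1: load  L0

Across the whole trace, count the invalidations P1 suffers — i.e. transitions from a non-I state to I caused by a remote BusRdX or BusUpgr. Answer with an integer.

invalidations = 1

step 1: P1: load  L0  ⟶  IE  (L0)  txn=BusRd  M[L0]=30
step 2: P1: store L0 := 15  ⟶  IM  (L0)  txn=∅  M[L0]=30
step 3: P1: store L1 := 20  ⟶  IM  (L1)  txn=BusRdX  M[L1]=60
step 4: P0: load  L0  ⟶  SS  (L0)  txn=BusRd+Flush  M[L0]=15
step 5: P1: store L1 := 32  ⟶  IM  (L1)  txn=∅  M[L1]=60
step 6: P1: load  L0  ⟶  SS  (L0)  txn=∅  M[L0]=15
step 7: P0: store L0 := 64  ⟶  MI  (L0)  txn=BusUpgr  M[L0]=15
step 8: P1: store L0 := 39  ⟶  IM  (L0)  txn=BusRdX+Flush  M[L0]=64
step 9: P1: store L0 := 31  ⟶  IM  (L0)  txn=∅  M[L0]=64
step 10: P1: store L1 := 3  ⟶  IM  (L1)  txn=∅  M[L1]=60
step 11: P1: store L0 := 90  ⟶  IM  (L0)  txn=∅  M[L0]=64
step 12: P0: load  L1  ⟶  SS  (L1)  txn=BusRd+Flush  M[L1]=3
step 13: P1: store L0 := 23  ⟶  IM  (L0)  txn=∅  M[L0]=64
step 14: P1: load  L0  ⟶  IM  (L0)  txn=∅  M[L0]=64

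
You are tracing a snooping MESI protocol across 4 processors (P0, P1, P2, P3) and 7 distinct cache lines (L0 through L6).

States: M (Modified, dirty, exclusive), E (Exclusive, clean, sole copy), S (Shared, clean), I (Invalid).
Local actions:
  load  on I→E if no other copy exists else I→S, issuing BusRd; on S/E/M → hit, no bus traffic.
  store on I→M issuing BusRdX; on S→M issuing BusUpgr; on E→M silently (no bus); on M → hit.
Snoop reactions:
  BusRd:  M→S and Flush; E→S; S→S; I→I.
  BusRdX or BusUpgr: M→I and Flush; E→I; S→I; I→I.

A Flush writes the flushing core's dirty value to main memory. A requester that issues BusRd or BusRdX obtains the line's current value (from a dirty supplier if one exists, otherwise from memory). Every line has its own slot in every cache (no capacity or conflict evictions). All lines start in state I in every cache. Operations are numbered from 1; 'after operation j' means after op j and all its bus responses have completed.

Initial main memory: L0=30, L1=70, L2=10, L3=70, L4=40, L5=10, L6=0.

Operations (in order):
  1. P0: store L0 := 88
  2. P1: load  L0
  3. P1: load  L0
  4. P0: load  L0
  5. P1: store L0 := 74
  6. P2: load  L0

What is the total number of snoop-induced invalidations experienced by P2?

1. P0: store L0 := 88  bus=[BusRdX]  L0: P0=M P1=I P2=I P3=I  mem[L0]=30
2. P1: load  L0  bus=[BusRd,Flush]  L0: P0=S P1=S P2=I P3=I  mem[L0]=88
3. P1: load  L0  bus=[-]  L0: P0=S P1=S P2=I P3=I  mem[L0]=88
4. P0: load  L0  bus=[-]  L0: P0=S P1=S P2=I P3=I  mem[L0]=88
5. P1: store L0 := 74  bus=[BusUpgr]  L0: P0=I P1=M P2=I P3=I  mem[L0]=88
6. P2: load  L0  bus=[BusRd,Flush]  L0: P0=I P1=S P2=S P3=I  mem[L0]=74

invalidations = 0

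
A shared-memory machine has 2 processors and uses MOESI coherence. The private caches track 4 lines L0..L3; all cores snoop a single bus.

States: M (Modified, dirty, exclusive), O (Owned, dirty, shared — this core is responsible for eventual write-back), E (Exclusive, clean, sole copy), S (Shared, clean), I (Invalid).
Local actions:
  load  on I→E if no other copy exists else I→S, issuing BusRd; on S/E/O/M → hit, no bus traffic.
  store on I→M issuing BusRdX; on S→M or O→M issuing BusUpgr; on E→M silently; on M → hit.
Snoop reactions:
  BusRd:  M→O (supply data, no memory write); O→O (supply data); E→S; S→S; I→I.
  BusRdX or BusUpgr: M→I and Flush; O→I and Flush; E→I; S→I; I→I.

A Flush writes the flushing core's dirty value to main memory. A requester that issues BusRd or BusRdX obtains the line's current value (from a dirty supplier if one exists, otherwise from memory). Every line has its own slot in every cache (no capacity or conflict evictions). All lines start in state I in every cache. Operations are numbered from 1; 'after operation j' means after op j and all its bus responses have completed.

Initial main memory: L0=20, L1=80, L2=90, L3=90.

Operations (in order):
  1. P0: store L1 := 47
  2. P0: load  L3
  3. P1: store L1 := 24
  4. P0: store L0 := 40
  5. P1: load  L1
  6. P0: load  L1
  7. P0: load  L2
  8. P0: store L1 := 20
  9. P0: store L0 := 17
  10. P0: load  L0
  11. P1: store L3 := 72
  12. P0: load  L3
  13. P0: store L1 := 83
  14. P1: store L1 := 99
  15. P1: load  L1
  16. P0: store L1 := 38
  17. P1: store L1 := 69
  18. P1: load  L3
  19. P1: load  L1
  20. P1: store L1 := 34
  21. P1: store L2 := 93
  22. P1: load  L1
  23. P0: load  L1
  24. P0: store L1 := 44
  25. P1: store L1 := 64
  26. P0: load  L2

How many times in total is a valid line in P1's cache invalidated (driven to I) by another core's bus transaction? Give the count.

step 1: P0: store L1 := 47  ⟶  MI  (L1)  txn=BusRdX  M[L1]=80
step 2: P0: load  L3  ⟶  EI  (L3)  txn=BusRd  M[L3]=90
step 3: P1: store L1 := 24  ⟶  IM  (L1)  txn=BusRdX+Flush  M[L1]=47
step 4: P0: store L0 := 40  ⟶  MI  (L0)  txn=BusRdX  M[L0]=20
step 5: P1: load  L1  ⟶  IM  (L1)  txn=∅  M[L1]=47
step 6: P0: load  L1  ⟶  SO  (L1)  txn=BusRd  M[L1]=47
step 7: P0: load  L2  ⟶  EI  (L2)  txn=BusRd  M[L2]=90
step 8: P0: store L1 := 20  ⟶  MI  (L1)  txn=BusUpgr+Flush  M[L1]=24
step 9: P0: store L0 := 17  ⟶  MI  (L0)  txn=∅  M[L0]=20
step 10: P0: load  L0  ⟶  MI  (L0)  txn=∅  M[L0]=20
step 11: P1: store L3 := 72  ⟶  IM  (L3)  txn=BusRdX  M[L3]=90
step 12: P0: load  L3  ⟶  SO  (L3)  txn=BusRd  M[L3]=90
step 13: P0: store L1 := 83  ⟶  MI  (L1)  txn=∅  M[L1]=24
step 14: P1: store L1 := 99  ⟶  IM  (L1)  txn=BusRdX+Flush  M[L1]=83
step 15: P1: load  L1  ⟶  IM  (L1)  txn=∅  M[L1]=83
step 16: P0: store L1 := 38  ⟶  MI  (L1)  txn=BusRdX+Flush  M[L1]=99
step 17: P1: store L1 := 69  ⟶  IM  (L1)  txn=BusRdX+Flush  M[L1]=38
step 18: P1: load  L3  ⟶  SO  (L3)  txn=∅  M[L3]=90
step 19: P1: load  L1  ⟶  IM  (L1)  txn=∅  M[L1]=38
step 20: P1: store L1 := 34  ⟶  IM  (L1)  txn=∅  M[L1]=38
step 21: P1: store L2 := 93  ⟶  IM  (L2)  txn=BusRdX  M[L2]=90
step 22: P1: load  L1  ⟶  IM  (L1)  txn=∅  M[L1]=38
step 23: P0: load  L1  ⟶  SO  (L1)  txn=BusRd  M[L1]=38
step 24: P0: store L1 := 44  ⟶  MI  (L1)  txn=BusUpgr+Flush  M[L1]=34
step 25: P1: store L1 := 64  ⟶  IM  (L1)  txn=BusRdX+Flush  M[L1]=44
step 26: P0: load  L2  ⟶  SO  (L2)  txn=BusRd  M[L2]=90

invalidations = 3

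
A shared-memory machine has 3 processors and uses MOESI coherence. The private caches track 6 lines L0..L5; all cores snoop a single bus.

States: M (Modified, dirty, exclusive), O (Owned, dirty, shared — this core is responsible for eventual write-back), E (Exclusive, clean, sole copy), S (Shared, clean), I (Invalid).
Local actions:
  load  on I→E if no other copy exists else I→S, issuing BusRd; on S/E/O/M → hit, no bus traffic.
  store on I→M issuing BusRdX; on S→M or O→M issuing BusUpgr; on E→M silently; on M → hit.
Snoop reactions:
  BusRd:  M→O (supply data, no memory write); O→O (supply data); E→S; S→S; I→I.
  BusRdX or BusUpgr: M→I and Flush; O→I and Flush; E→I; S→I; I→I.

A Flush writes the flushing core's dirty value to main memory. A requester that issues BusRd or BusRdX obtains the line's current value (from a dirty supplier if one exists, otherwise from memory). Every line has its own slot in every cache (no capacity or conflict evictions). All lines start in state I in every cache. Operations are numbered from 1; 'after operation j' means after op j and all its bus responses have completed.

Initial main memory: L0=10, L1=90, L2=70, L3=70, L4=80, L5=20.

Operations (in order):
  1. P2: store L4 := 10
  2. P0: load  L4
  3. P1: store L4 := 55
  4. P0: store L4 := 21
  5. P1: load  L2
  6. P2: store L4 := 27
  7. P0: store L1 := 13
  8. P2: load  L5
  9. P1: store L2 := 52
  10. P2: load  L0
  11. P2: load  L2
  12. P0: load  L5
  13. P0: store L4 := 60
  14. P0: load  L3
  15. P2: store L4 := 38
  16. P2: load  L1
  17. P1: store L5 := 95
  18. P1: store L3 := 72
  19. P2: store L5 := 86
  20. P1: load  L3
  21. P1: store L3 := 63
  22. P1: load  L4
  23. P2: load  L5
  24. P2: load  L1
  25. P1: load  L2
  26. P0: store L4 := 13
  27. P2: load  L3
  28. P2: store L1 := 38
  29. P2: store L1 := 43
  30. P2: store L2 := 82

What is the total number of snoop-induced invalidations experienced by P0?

[1] P2: store L4 := 10 | P0:I, P1:I, P2:M(10) | bus: BusRdX
[2] P0: load  L4 | P0:S(10), P1:I, P2:O(10) | bus: BusRd
[3] P1: store L4 := 55 | P0:I, P1:M(55), P2:I | bus: BusRdX,Flush
[4] P0: store L4 := 21 | P0:M(21), P1:I, P2:I | bus: BusRdX,Flush
[5] P1: load  L2 | P0:I, P1:E(70), P2:I | bus: BusRd
[6] P2: store L4 := 27 | P0:I, P1:I, P2:M(27) | bus: BusRdX,Flush
[7] P0: store L1 := 13 | P0:M(13), P1:I, P2:I | bus: BusRdX
[8] P2: load  L5 | P0:I, P1:I, P2:E(20) | bus: BusRd
[9] P1: store L2 := 52 | P0:I, P1:M(52), P2:I | bus: none
[10] P2: load  L0 | P0:I, P1:I, P2:E(10) | bus: BusRd
[11] P2: load  L2 | P0:I, P1:O(52), P2:S(52) | bus: BusRd
[12] P0: load  L5 | P0:S(20), P1:I, P2:S(20) | bus: BusRd
[13] P0: store L4 := 60 | P0:M(60), P1:I, P2:I | bus: BusRdX,Flush
[14] P0: load  L3 | P0:E(70), P1:I, P2:I | bus: BusRd
[15] P2: store L4 := 38 | P0:I, P1:I, P2:M(38) | bus: BusRdX,Flush
[16] P2: load  L1 | P0:O(13), P1:I, P2:S(13) | bus: BusRd
[17] P1: store L5 := 95 | P0:I, P1:M(95), P2:I | bus: BusRdX
[18] P1: store L3 := 72 | P0:I, P1:M(72), P2:I | bus: BusRdX
[19] P2: store L5 := 86 | P0:I, P1:I, P2:M(86) | bus: BusRdX,Flush
[20] P1: load  L3 | P0:I, P1:M(72), P2:I | bus: none
[21] P1: store L3 := 63 | P0:I, P1:M(63), P2:I | bus: none
[22] P1: load  L4 | P0:I, P1:S(38), P2:O(38) | bus: BusRd
[23] P2: load  L5 | P0:I, P1:I, P2:M(86) | bus: none
[24] P2: load  L1 | P0:O(13), P1:I, P2:S(13) | bus: none
[25] P1: load  L2 | P0:I, P1:O(52), P2:S(52) | bus: none
[26] P0: store L4 := 13 | P0:M(13), P1:I, P2:I | bus: BusRdX,Flush
[27] P2: load  L3 | P0:I, P1:O(63), P2:S(63) | bus: BusRd
[28] P2: store L1 := 38 | P0:I, P1:I, P2:M(38) | bus: BusUpgr,Flush
[29] P2: store L1 := 43 | P0:I, P1:I, P2:M(43) | bus: none
[30] P2: store L2 := 82 | P0:I, P1:I, P2:M(82) | bus: BusUpgr,Flush

invalidations = 6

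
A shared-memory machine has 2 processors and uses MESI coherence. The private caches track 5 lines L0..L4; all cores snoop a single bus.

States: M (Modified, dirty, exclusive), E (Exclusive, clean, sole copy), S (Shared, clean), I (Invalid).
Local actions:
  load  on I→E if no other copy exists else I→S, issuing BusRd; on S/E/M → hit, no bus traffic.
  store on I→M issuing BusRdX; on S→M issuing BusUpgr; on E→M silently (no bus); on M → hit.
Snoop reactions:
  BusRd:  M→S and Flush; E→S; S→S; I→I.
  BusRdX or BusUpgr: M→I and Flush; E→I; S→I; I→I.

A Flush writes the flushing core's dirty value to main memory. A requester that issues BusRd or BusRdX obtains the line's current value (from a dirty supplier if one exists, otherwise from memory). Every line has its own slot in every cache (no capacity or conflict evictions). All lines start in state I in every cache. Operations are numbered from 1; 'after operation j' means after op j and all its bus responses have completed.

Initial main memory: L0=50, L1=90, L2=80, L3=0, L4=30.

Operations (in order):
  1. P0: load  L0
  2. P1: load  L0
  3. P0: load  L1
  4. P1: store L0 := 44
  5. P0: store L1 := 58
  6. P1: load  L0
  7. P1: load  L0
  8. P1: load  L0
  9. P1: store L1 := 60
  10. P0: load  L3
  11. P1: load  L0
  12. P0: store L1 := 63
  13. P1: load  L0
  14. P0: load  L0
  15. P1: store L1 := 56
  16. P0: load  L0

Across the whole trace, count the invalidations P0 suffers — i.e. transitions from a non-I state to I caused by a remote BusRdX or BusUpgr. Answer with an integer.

step 1: P0: load  L0  ⟶  EI  (L0)  txn=BusRd  M[L0]=50
step 2: P1: load  L0  ⟶  SS  (L0)  txn=BusRd  M[L0]=50
step 3: P0: load  L1  ⟶  EI  (L1)  txn=BusRd  M[L1]=90
step 4: P1: store L0 := 44  ⟶  IM  (L0)  txn=BusUpgr  M[L0]=50
step 5: P0: store L1 := 58  ⟶  MI  (L1)  txn=∅  M[L1]=90
step 6: P1: load  L0  ⟶  IM  (L0)  txn=∅  M[L0]=50
step 7: P1: load  L0  ⟶  IM  (L0)  txn=∅  M[L0]=50
step 8: P1: load  L0  ⟶  IM  (L0)  txn=∅  M[L0]=50
step 9: P1: store L1 := 60  ⟶  IM  (L1)  txn=BusRdX+Flush  M[L1]=58
step 10: P0: load  L3  ⟶  EI  (L3)  txn=BusRd  M[L3]=0
step 11: P1: load  L0  ⟶  IM  (L0)  txn=∅  M[L0]=50
step 12: P0: store L1 := 63  ⟶  MI  (L1)  txn=BusRdX+Flush  M[L1]=60
step 13: P1: load  L0  ⟶  IM  (L0)  txn=∅  M[L0]=50
step 14: P0: load  L0  ⟶  SS  (L0)  txn=BusRd+Flush  M[L0]=44
step 15: P1: store L1 := 56  ⟶  IM  (L1)  txn=BusRdX+Flush  M[L1]=63
step 16: P0: load  L0  ⟶  SS  (L0)  txn=∅  M[L0]=44

invalidations = 3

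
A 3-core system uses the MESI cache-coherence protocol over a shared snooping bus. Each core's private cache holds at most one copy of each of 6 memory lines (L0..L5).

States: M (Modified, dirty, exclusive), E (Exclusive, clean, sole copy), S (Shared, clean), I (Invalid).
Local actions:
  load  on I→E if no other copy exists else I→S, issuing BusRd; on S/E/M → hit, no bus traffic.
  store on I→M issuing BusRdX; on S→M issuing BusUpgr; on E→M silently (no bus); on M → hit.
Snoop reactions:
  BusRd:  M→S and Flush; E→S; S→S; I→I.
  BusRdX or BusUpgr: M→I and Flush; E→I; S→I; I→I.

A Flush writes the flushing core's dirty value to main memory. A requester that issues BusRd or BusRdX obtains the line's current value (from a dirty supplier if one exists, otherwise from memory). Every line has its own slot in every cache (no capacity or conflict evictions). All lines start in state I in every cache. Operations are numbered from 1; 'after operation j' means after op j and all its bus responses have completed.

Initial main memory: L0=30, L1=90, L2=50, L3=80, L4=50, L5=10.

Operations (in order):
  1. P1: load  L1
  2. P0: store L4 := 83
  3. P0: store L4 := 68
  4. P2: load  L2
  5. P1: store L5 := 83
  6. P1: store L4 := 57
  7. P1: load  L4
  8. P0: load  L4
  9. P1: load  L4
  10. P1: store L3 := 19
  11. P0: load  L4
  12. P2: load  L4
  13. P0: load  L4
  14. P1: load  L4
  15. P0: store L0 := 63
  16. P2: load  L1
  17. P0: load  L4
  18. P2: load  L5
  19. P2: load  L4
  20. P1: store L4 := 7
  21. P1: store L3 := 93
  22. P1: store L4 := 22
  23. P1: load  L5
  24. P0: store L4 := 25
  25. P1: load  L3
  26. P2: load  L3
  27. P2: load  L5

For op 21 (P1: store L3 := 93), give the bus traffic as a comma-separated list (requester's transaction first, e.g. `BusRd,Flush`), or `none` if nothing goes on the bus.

bus = none

step 1: P1: load  L1  ⟶  IEI  (L1)  txn=BusRd  M[L1]=90
step 2: P0: store L4 := 83  ⟶  MII  (L4)  txn=BusRdX  M[L4]=50
step 3: P0: store L4 := 68  ⟶  MII  (L4)  txn=∅  M[L4]=50
step 4: P2: load  L2  ⟶  IIE  (L2)  txn=BusRd  M[L2]=50
step 5: P1: store L5 := 83  ⟶  IMI  (L5)  txn=BusRdX  M[L5]=10
step 6: P1: store L4 := 57  ⟶  IMI  (L4)  txn=BusRdX+Flush  M[L4]=68
step 7: P1: load  L4  ⟶  IMI  (L4)  txn=∅  M[L4]=68
step 8: P0: load  L4  ⟶  SSI  (L4)  txn=BusRd+Flush  M[L4]=57
step 9: P1: load  L4  ⟶  SSI  (L4)  txn=∅  M[L4]=57
step 10: P1: store L3 := 19  ⟶  IMI  (L3)  txn=BusRdX  M[L3]=80
step 11: P0: load  L4  ⟶  SSI  (L4)  txn=∅  M[L4]=57
step 12: P2: load  L4  ⟶  SSS  (L4)  txn=BusRd  M[L4]=57
step 13: P0: load  L4  ⟶  SSS  (L4)  txn=∅  M[L4]=57
step 14: P1: load  L4  ⟶  SSS  (L4)  txn=∅  M[L4]=57
step 15: P0: store L0 := 63  ⟶  MII  (L0)  txn=BusRdX  M[L0]=30
step 16: P2: load  L1  ⟶  ISS  (L1)  txn=BusRd  M[L1]=90
step 17: P0: load  L4  ⟶  SSS  (L4)  txn=∅  M[L4]=57
step 18: P2: load  L5  ⟶  ISS  (L5)  txn=BusRd+Flush  M[L5]=83
step 19: P2: load  L4  ⟶  SSS  (L4)  txn=∅  M[L4]=57
step 20: P1: store L4 := 7  ⟶  IMI  (L4)  txn=BusUpgr  M[L4]=57
step 21: P1: store L3 := 93  ⟶  IMI  (L3)  txn=∅  M[L3]=80
step 22: P1: store L4 := 22  ⟶  IMI  (L4)  txn=∅  M[L4]=57
step 23: P1: load  L5  ⟶  ISS  (L5)  txn=∅  M[L5]=83
step 24: P0: store L4 := 25  ⟶  MII  (L4)  txn=BusRdX+Flush  M[L4]=22
step 25: P1: load  L3  ⟶  IMI  (L3)  txn=∅  M[L3]=80
step 26: P2: load  L3  ⟶  ISS  (L3)  txn=BusRd+Flush  M[L3]=93
step 27: P2: load  L5  ⟶  ISS  (L5)  txn=∅  M[L5]=83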